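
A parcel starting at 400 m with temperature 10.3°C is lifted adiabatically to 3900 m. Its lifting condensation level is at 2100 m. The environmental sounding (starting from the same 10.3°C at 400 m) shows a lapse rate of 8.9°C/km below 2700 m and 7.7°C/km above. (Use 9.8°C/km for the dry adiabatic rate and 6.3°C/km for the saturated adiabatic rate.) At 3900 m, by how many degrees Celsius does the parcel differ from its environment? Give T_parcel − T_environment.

+1.71°C (parcel warmer than environment)

Parcel:
  From 400 m to 2100 m (dry): cools by 9.8 × 1.7 = 16.66°C, giving -6.36°C.
  From 2100 m to 3900 m (saturated): cools by 6.3 × 1.8 = 11.34°C, giving -17.7°C.
Environment:
  From 400 m to 2700 m (environment, lower layer): cools by 8.9 × 2.3 = 20.47°C, giving -10.17°C.
  From 2700 m to 3900 m (environment, upper layer): cools by 7.7 × 1.2 = 9.24°C, giving -19.41°C.
T_parcel − T_env = -17.7 − (-19.41) = +1.71°C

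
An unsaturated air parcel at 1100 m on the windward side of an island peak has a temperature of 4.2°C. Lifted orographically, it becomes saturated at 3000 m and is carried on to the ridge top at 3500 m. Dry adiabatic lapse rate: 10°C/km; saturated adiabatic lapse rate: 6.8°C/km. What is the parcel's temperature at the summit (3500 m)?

1100–3000 m, dry: Δz = 1.9 km ⇒ ΔT = -19°C; T = -14.8°C
3000–3500 m, saturated: Δz = 0.5 km ⇒ ΔT = -3.4°C; T = -18.2°C

-18.2°C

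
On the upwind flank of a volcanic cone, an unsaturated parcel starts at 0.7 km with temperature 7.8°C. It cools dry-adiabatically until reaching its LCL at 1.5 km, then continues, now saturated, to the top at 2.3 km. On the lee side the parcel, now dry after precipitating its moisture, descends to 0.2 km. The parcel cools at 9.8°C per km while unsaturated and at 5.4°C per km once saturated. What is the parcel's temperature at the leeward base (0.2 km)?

700 → 1500 m (dry, 9.8°C/km): ΔT = -9.8 × 0.8 = -7.84°C → T = -0.04°C
1500 → 2300 m (saturated, 5.4°C/km): ΔT = -5.4 × 0.8 = -4.32°C → T = -4.36°C
2300 → 200 m (dry descent, 9.8°C/km): ΔT = +9.8 × 2.1 = +20.58°C → T = 16.22°C

16.22°C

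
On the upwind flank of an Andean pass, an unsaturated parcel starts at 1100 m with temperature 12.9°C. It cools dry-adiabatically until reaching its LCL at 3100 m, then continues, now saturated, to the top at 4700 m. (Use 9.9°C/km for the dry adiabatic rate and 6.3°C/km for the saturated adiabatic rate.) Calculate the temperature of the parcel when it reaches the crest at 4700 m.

-16.98°C

1100–3100 m, dry: Δz = 2 km ⇒ ΔT = -19.8°C; T = -6.9°C
3100–4700 m, saturated: Δz = 1.6 km ⇒ ΔT = -10.08°C; T = -16.98°C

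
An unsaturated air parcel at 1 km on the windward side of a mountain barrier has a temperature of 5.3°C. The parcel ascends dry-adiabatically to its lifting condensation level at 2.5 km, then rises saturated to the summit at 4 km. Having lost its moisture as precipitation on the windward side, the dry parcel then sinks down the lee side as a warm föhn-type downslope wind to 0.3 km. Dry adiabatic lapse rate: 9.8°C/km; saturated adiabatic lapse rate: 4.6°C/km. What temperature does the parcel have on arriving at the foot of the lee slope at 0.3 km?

19.96°C

From 1000 m to 2500 m (dry): cools by 9.8 × 1.5 = 14.7°C, giving -9.4°C.
From 2500 m to 4000 m (saturated): cools by 4.6 × 1.5 = 6.9°C, giving -16.3°C.
From 4000 m to 300 m (dry descent): warms by 9.8 × 3.7 = 36.26°C, giving 19.96°C.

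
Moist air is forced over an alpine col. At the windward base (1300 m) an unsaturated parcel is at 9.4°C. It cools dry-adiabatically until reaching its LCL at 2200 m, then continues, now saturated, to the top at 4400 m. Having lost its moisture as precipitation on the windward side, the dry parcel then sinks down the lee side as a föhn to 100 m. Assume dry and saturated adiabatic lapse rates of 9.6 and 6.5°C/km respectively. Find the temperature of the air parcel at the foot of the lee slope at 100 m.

27.74°C

Dry to 2200 m: -9.6 × 0.9 km = -8.64°C, so T = 0.76°C.
Saturated to 4400 m: -6.5 × 2.2 km = -14.3°C, so T = -13.54°C.
Dry descent to 100 m: +9.6 × 4.3 km = +41.28°C, so T = 27.74°C.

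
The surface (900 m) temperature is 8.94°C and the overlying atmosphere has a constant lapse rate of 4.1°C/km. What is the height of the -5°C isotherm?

4300 m

Height above start = (8.94 − (-5)) / 4.1 = 3.4 km
Altitude = 900 m + 3400 m = 4300 m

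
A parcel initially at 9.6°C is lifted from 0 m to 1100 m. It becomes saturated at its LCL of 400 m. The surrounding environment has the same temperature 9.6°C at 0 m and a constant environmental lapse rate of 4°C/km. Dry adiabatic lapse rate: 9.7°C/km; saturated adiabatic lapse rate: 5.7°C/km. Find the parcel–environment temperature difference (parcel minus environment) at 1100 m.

Parcel:
  0–400 m, dry: Δz = 0.4 km ⇒ ΔT = -3.88°C; T = 5.72°C
  400–1100 m, saturated: Δz = 0.7 km ⇒ ΔT = -3.99°C; T = 1.73°C
Environment:
  0–1100 m, environment: Δz = 1.1 km ⇒ ΔT = -4.4°C; T = 5.2°C
T_parcel − T_env = 1.73 − 5.2 = -3.47°C

-3.47°C (parcel cooler than environment)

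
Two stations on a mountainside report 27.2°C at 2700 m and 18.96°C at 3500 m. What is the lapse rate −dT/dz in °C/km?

10.3°C/km

Γ = −ΔT/Δz = (27.2 − 18.96) / (3500 − 2700) m
  = 8.24°C / 0.8 km = 10.3°C/km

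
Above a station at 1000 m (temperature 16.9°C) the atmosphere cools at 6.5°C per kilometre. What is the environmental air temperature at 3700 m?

1000 → 3700 m (environmental, 6.5°C/km): ΔT = -6.5 × 2.7 = -17.55°C → T = -0.65°C

-0.65°C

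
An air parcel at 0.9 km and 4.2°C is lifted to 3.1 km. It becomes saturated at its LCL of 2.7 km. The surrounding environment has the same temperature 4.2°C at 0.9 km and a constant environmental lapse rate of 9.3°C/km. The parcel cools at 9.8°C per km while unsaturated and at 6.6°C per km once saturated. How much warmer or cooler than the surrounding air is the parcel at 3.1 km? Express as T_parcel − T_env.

+0.18°C (parcel warmer than environment)

Parcel:
  From 900 m to 2700 m (dry): cools by 9.8 × 1.8 = 17.64°C, giving -13.44°C.
  From 2700 m to 3100 m (saturated): cools by 6.6 × 0.4 = 2.64°C, giving -16.08°C.
Environment:
  From 900 m to 3100 m (environment): cools by 9.3 × 2.2 = 20.46°C, giving -16.26°C.
T_parcel − T_env = -16.08 − (-16.26) = +0.18°C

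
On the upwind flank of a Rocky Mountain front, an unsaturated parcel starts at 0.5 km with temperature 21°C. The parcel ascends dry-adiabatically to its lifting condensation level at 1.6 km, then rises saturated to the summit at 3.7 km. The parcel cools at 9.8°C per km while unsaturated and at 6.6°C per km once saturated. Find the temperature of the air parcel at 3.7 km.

500 → 1600 m (dry, 9.8°C/km): ΔT = -9.8 × 1.1 = -10.78°C → T = 10.22°C
1600 → 3700 m (saturated, 6.6°C/km): ΔT = -6.6 × 2.1 = -13.86°C → T = -3.64°C

-3.64°C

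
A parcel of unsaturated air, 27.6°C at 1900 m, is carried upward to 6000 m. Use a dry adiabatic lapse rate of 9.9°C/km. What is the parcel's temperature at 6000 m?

1900 → 6000 m (dry adiabatic, 9.9°C/km): ΔT = -9.9 × 4.1 = -40.59°C → T = -12.99°C

-12.99°C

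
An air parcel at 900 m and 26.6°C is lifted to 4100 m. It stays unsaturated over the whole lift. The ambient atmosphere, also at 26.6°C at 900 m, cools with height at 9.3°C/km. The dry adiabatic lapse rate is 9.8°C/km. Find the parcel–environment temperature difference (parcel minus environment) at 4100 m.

-1.6°C (parcel cooler than environment)

Parcel:
  Dry to 4100 m: -9.8 × 3.2 km = -31.36°C, so T = -4.76°C.
Environment:
  Environment to 4100 m: -9.3 × 3.2 km = -29.76°C, so T = -3.16°C.
T_parcel − T_env = -4.76 − (-3.16) = -1.6°C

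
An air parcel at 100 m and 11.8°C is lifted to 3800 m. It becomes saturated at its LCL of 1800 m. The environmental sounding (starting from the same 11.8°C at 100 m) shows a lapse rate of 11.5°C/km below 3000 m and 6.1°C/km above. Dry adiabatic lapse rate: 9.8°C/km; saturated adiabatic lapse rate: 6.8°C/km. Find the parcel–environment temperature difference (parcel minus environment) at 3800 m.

+7.97°C (parcel warmer than environment)

Parcel:
  Dry to 1800 m: -9.8 × 1.7 km = -16.66°C, so T = -4.86°C.
  Saturated to 3800 m: -6.8 × 2 km = -13.6°C, so T = -18.46°C.
Environment:
  Environment, lower layer to 3000 m: -11.5 × 2.9 km = -33.35°C, so T = -21.55°C.
  Environment, upper layer to 3800 m: -6.1 × 0.8 km = -4.88°C, so T = -26.43°C.
T_parcel − T_env = -18.46 − (-26.43) = +7.97°C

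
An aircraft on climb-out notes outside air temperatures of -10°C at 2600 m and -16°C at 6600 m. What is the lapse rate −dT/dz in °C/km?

Γ = −ΔT/Δz = (-10 − (-16)) / (6600 − 2600) m
  = 6°C / 4 km = 1.5°C/km

1.5°C/km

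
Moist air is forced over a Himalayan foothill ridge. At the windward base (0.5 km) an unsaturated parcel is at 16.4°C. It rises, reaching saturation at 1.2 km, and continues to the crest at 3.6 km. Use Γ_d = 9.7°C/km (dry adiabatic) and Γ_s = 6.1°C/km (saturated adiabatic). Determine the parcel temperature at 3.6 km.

-5.03°C

From 500 m to 1200 m (dry): cools by 9.7 × 0.7 = 6.79°C, giving 9.61°C.
From 1200 m to 3600 m (saturated): cools by 6.1 × 2.4 = 14.64°C, giving -5.03°C.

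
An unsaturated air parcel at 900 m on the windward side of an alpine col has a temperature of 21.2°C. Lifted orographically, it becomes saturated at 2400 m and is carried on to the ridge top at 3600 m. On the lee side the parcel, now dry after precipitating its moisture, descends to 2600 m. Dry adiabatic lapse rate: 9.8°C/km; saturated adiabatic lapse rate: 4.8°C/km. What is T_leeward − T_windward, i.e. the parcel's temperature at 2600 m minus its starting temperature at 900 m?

900–2400 m, dry: Δz = 1.5 km ⇒ ΔT = -14.7°C; T = 6.5°C
2400–3600 m, saturated: Δz = 1.2 km ⇒ ΔT = -5.76°C; T = 0.74°C
3600–2600 m, dry descent: Δz = 1 km ⇒ ΔT = +9.8°C; T = 10.54°C
Net change vs windward start: 10.54 − 21.2 = -10.66°C

-10.66°C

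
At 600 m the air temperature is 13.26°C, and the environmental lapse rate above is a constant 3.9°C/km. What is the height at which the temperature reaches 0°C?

4000 m

Height above start = (13.26 − 0) / 3.9 = 3.4 km
Altitude = 600 m + 3400 m = 4000 m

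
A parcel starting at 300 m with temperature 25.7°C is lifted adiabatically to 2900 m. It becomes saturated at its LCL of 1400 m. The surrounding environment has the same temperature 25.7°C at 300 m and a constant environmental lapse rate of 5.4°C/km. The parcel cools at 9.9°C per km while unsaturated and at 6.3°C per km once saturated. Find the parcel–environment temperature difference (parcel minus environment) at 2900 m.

Parcel:
  From 300 m to 1400 m (dry): cools by 9.9 × 1.1 = 10.89°C, giving 14.81°C.
  From 1400 m to 2900 m (saturated): cools by 6.3 × 1.5 = 9.45°C, giving 5.36°C.
Environment:
  From 300 m to 2900 m (environment): cools by 5.4 × 2.6 = 14.04°C, giving 11.66°C.
T_parcel − T_env = 5.36 − 11.66 = -6.3°C

-6.3°C (parcel cooler than environment)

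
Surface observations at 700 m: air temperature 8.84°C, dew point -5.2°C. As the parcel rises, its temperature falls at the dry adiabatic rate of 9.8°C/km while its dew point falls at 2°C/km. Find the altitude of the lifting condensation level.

2500 m

T and T_d converge at 9.8 − 2 = 7.8°C per km
Height above start = (8.84 − (-5.2)) / 7.8 = 1.8 km
LCL altitude = 700 m + 1800 m = 2500 m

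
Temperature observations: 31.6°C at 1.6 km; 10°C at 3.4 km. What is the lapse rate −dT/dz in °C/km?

Γ = −ΔT/Δz = (31.6 − 10) / (3400 − 1600) m
  = 21.6°C / 1.8 km = 12°C/km

12°C/km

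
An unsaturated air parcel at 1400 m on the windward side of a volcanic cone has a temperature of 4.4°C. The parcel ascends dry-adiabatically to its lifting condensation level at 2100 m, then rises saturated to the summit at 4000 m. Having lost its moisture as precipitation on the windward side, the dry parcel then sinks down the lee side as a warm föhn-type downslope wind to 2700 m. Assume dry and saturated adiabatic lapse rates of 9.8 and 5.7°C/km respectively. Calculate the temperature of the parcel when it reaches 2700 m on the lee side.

-0.55°C

1400 → 2100 m (dry, 9.8°C/km): ΔT = -9.8 × 0.7 = -6.86°C → T = -2.46°C
2100 → 4000 m (saturated, 5.7°C/km): ΔT = -5.7 × 1.9 = -10.83°C → T = -13.29°C
4000 → 2700 m (dry descent, 9.8°C/km): ΔT = +9.8 × 1.3 = +12.74°C → T = -0.55°C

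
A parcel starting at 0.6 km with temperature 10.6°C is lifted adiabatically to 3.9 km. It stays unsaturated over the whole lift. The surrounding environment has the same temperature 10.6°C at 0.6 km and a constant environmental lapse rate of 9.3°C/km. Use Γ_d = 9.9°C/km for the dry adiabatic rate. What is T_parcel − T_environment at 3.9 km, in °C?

-1.98°C (parcel cooler than environment)

Parcel:
  600–3900 m, dry: Δz = 3.3 km ⇒ ΔT = -32.67°C; T = -22.07°C
Environment:
  600–3900 m, environment: Δz = 3.3 km ⇒ ΔT = -30.69°C; T = -20.09°C
T_parcel − T_env = -22.07 − (-20.09) = -1.98°C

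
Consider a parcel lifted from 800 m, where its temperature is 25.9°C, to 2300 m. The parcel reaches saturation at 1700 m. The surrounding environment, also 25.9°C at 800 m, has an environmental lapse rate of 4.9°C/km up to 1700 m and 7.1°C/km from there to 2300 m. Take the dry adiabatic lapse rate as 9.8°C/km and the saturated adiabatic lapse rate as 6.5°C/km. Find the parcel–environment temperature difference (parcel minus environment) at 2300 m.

Parcel:
  800–1700 m, dry: Δz = 0.9 km ⇒ ΔT = -8.82°C; T = 17.08°C
  1700–2300 m, saturated: Δz = 0.6 km ⇒ ΔT = -3.9°C; T = 13.18°C
Environment:
  800–1700 m, environment, lower layer: Δz = 0.9 km ⇒ ΔT = -4.41°C; T = 21.49°C
  1700–2300 m, environment, upper layer: Δz = 0.6 km ⇒ ΔT = -4.26°C; T = 17.23°C
T_parcel − T_env = 13.18 − 17.23 = -4.05°C

-4.05°C (parcel cooler than environment)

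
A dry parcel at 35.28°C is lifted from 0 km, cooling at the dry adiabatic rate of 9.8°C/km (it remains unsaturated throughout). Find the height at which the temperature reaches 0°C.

3.6 km

Height above start = (35.28 − 0) / 9.8 = 3.6 km
Altitude = 0 m + 3600 m = 3600 m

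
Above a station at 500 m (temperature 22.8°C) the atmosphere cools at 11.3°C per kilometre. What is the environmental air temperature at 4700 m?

-24.66°C

Environmental to 4700 m: -11.3 × 4.2 km = -47.46°C, so T = -24.66°C.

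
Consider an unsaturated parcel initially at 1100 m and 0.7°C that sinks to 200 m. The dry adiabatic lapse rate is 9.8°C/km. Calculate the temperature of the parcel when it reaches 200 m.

Dry adiabatic to 200 m: +9.8 × 0.9 km = +8.82°C, so T = 9.52°C.

9.52°C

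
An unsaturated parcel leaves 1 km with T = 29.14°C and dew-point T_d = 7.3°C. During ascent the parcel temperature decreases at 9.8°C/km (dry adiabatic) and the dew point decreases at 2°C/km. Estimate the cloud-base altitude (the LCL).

T and T_d converge at 9.8 − 2 = 7.8°C per km
Height above start = (29.14 − 7.3) / 7.8 = 2.8 km
LCL altitude = 1000 m + 2800 m = 3800 m

3.8 km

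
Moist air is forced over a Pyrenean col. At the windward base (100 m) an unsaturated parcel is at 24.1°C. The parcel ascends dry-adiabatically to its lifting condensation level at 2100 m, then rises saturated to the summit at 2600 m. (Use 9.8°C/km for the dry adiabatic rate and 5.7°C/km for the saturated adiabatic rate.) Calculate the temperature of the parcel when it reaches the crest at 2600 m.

1.65°C

100–2100 m, dry: Δz = 2 km ⇒ ΔT = -19.6°C; T = 4.5°C
2100–2600 m, saturated: Δz = 0.5 km ⇒ ΔT = -2.85°C; T = 1.65°C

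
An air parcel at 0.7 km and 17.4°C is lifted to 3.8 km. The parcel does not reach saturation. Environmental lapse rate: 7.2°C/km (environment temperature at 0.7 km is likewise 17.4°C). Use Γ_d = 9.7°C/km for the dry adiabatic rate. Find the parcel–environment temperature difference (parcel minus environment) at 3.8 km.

-7.75°C (parcel cooler than environment)

Parcel:
  From 700 m to 3800 m (dry): cools by 9.7 × 3.1 = 30.07°C, giving -12.67°C.
Environment:
  From 700 m to 3800 m (environment): cools by 7.2 × 3.1 = 22.32°C, giving -4.92°C.
T_parcel − T_env = -12.67 − (-4.92) = -7.75°C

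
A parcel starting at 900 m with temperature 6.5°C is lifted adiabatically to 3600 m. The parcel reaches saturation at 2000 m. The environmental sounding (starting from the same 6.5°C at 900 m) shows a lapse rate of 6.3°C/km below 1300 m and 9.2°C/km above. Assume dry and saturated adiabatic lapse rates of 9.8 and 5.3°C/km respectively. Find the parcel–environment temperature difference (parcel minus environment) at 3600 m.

+4.42°C (parcel warmer than environment)

Parcel:
  900–2000 m, dry: Δz = 1.1 km ⇒ ΔT = -10.78°C; T = -4.28°C
  2000–3600 m, saturated: Δz = 1.6 km ⇒ ΔT = -8.48°C; T = -12.76°C
Environment:
  900–1300 m, environment, lower layer: Δz = 0.4 km ⇒ ΔT = -2.52°C; T = 3.98°C
  1300–3600 m, environment, upper layer: Δz = 2.3 km ⇒ ΔT = -21.16°C; T = -17.18°C
T_parcel − T_env = -12.76 − (-17.18) = +4.42°C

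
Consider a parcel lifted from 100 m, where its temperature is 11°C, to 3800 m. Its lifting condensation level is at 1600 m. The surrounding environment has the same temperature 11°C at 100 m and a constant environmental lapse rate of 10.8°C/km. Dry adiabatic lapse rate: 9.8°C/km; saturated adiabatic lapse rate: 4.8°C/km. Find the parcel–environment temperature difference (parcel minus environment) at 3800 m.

+14.7°C (parcel warmer than environment)

Parcel:
  From 100 m to 1600 m (dry): cools by 9.8 × 1.5 = 14.7°C, giving -3.7°C.
  From 1600 m to 3800 m (saturated): cools by 4.8 × 2.2 = 10.56°C, giving -14.26°C.
Environment:
  From 100 m to 3800 m (environment): cools by 10.8 × 3.7 = 39.96°C, giving -28.96°C.
T_parcel − T_env = -14.26 − (-28.96) = +14.7°C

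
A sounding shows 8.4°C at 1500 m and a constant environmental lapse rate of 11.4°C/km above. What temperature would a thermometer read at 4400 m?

Environmental to 4400 m: -11.4 × 2.9 km = -33.06°C, so T = -24.66°C.

-24.66°C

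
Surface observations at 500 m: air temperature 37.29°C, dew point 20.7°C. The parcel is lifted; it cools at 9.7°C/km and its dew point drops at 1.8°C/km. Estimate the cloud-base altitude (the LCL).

2600 m

T and T_d converge at 9.7 − 1.8 = 7.9°C per km
Height above start = (37.29 − 20.7) / 7.9 = 2.1 km
LCL altitude = 500 m + 2100 m = 2600 m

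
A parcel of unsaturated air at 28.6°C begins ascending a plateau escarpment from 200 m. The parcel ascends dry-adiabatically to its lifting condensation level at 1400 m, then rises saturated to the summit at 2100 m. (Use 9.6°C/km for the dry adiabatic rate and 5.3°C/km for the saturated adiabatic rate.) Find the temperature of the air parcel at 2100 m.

From 200 m to 1400 m (dry): cools by 9.6 × 1.2 = 11.52°C, giving 17.08°C.
From 1400 m to 2100 m (saturated): cools by 5.3 × 0.7 = 3.71°C, giving 13.37°C.

13.37°C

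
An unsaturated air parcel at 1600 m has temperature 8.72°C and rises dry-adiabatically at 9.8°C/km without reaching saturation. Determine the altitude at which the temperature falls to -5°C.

Height above start = (8.72 − (-5)) / 9.8 = 1.4 km
Altitude = 1600 m + 1400 m = 3000 m

3000 m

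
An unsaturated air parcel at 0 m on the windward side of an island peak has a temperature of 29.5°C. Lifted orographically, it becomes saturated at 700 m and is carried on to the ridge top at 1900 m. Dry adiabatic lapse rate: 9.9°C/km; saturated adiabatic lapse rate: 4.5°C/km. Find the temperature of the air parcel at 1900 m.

0 → 700 m (dry, 9.9°C/km): ΔT = -9.9 × 0.7 = -6.93°C → T = 22.57°C
700 → 1900 m (saturated, 4.5°C/km): ΔT = -4.5 × 1.2 = -5.4°C → T = 17.17°C

17.17°C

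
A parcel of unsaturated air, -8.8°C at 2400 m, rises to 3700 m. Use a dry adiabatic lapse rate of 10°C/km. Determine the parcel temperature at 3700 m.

2400 → 3700 m (dry adiabatic, 10°C/km): ΔT = -10 × 1.3 = -13°C → T = -21.8°C

-21.8°C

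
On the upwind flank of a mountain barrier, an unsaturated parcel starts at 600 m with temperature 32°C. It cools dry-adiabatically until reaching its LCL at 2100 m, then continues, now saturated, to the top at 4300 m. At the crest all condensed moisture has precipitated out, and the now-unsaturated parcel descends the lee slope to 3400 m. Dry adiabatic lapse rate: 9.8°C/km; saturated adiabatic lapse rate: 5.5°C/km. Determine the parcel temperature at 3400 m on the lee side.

Dry to 2100 m: -9.8 × 1.5 km = -14.7°C, so T = 17.3°C.
Saturated to 4300 m: -5.5 × 2.2 km = -12.1°C, so T = 5.2°C.
Dry descent to 3400 m: +9.8 × 0.9 km = +8.82°C, so T = 14.02°C.

14.02°C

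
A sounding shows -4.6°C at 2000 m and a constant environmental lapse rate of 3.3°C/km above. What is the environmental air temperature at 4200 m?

2000 → 4200 m (environmental, 3.3°C/km): ΔT = -3.3 × 2.2 = -7.26°C → T = -11.86°C

-11.86°C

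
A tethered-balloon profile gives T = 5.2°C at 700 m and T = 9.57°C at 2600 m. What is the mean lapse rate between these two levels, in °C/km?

Γ = −ΔT/Δz = (5.2 − 9.57) / (2600 − 700) m
  = -4.37°C / 1.9 km = -2.3°C/km

-2.3°C/km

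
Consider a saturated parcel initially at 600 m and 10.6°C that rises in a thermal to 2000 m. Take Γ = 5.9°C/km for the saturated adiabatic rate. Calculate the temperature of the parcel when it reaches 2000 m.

600 → 2000 m (saturated adiabatic, 5.9°C/km): ΔT = -5.9 × 1.4 = -8.26°C → T = 2.34°C

2.34°C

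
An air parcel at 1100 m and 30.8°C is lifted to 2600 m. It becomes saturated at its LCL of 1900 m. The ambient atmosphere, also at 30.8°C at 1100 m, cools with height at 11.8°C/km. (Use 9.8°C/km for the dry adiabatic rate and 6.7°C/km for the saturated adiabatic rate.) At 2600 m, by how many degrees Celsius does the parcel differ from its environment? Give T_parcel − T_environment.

+5.17°C (parcel warmer than environment)

Parcel:
  Dry to 1900 m: -9.8 × 0.8 km = -7.84°C, so T = 22.96°C.
  Saturated to 2600 m: -6.7 × 0.7 km = -4.69°C, so T = 18.27°C.
Environment:
  Environment to 2600 m: -11.8 × 1.5 km = -17.7°C, so T = 13.1°C.
T_parcel − T_env = 18.27 − 13.1 = +5.17°C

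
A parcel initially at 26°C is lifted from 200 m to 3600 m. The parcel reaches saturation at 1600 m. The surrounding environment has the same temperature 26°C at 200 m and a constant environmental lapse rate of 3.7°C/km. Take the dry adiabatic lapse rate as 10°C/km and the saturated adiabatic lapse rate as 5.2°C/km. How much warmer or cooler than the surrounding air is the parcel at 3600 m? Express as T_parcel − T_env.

-11.82°C (parcel cooler than environment)

Parcel:
  Dry to 1600 m: -10 × 1.4 km = -14°C, so T = 12°C.
  Saturated to 3600 m: -5.2 × 2 km = -10.4°C, so T = 1.6°C.
Environment:
  Environment to 3600 m: -3.7 × 3.4 km = -12.58°C, so T = 13.42°C.
T_parcel − T_env = 1.6 − 13.42 = -11.82°C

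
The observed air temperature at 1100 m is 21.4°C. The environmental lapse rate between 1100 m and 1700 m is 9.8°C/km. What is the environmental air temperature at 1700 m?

From 1100 m to 1700 m (environmental): cools by 9.8 × 0.6 = 5.88°C, giving 15.52°C.

15.52°C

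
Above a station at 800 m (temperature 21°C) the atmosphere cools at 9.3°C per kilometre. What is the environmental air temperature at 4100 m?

From 800 m to 4100 m (environmental): cools by 9.3 × 3.3 = 30.69°C, giving -9.69°C.

-9.69°C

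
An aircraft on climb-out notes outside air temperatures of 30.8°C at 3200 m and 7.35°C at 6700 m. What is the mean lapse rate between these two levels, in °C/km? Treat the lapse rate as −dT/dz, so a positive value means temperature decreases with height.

Γ = −ΔT/Δz = (30.8 − 7.35) / (6700 − 3200) m
  = 23.45°C / 3.5 km = 6.7°C/km

6.7°C/km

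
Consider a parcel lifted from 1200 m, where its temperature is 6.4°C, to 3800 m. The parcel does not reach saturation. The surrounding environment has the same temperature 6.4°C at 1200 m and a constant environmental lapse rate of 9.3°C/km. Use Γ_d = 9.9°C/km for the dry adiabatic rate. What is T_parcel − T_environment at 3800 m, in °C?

Parcel:
  1200 → 3800 m (dry, 9.9°C/km): ΔT = -9.9 × 2.6 = -25.74°C → T = -19.34°C
Environment:
  1200 → 3800 m (environment, 9.3°C/km): ΔT = -9.3 × 2.6 = -24.18°C → T = -17.78°C
T_parcel − T_env = -19.34 − (-17.78) = -1.56°C

-1.56°C (parcel cooler than environment)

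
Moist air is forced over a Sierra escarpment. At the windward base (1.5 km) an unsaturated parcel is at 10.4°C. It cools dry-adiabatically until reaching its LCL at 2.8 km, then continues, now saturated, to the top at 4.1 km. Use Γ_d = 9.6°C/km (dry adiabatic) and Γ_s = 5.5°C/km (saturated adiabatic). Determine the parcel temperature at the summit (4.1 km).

-9.23°C

Dry to 2800 m: -9.6 × 1.3 km = -12.48°C, so T = -2.08°C.
Saturated to 4100 m: -5.5 × 1.3 km = -7.15°C, so T = -9.23°C.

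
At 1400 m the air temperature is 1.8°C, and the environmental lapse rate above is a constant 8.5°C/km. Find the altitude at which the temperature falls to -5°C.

Height above start = (1.8 − (-5)) / 8.5 = 0.8 km
Altitude = 1400 m + 800 m = 2200 m

2200 m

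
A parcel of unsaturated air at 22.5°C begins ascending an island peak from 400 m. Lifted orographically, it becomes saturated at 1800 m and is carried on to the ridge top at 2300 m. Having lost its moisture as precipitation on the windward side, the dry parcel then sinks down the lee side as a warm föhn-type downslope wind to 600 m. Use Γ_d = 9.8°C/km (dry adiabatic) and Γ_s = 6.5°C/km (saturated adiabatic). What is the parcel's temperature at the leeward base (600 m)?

Dry to 1800 m: -9.8 × 1.4 km = -13.72°C, so T = 8.78°C.
Saturated to 2300 m: -6.5 × 0.5 km = -3.25°C, so T = 5.53°C.
Dry descent to 600 m: +9.8 × 1.7 km = +16.66°C, so T = 22.19°C.

22.19°C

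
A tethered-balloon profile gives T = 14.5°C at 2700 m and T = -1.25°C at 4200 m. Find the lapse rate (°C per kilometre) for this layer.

Γ = −ΔT/Δz = (14.5 − (-1.25)) / (4200 − 2700) m
  = 15.75°C / 1.5 km = 10.5°C/km

10.5°C/km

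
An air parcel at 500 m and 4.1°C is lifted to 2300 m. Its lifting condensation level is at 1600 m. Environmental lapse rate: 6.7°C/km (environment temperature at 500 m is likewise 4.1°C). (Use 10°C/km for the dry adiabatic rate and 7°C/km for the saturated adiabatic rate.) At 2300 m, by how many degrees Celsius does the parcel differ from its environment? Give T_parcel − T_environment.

Parcel:
  500 → 1600 m (dry, 10°C/km): ΔT = -10 × 1.1 = -11°C → T = -6.9°C
  1600 → 2300 m (saturated, 7°C/km): ΔT = -7 × 0.7 = -4.9°C → T = -11.8°C
Environment:
  500 → 2300 m (environment, 6.7°C/km): ΔT = -6.7 × 1.8 = -12.06°C → T = -7.96°C
T_parcel − T_env = -11.8 − (-7.96) = -3.84°C

-3.84°C (parcel cooler than environment)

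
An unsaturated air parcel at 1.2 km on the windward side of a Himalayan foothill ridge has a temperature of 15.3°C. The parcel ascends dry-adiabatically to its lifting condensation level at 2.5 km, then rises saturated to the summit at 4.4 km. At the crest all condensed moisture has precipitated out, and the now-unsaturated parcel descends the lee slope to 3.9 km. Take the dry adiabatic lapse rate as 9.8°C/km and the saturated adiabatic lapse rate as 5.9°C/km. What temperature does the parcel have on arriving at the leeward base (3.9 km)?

From 1200 m to 2500 m (dry): cools by 9.8 × 1.3 = 12.74°C, giving 2.56°C.
From 2500 m to 4400 m (saturated): cools by 5.9 × 1.9 = 11.21°C, giving -8.65°C.
From 4400 m to 3900 m (dry descent): warms by 9.8 × 0.5 = 4.9°C, giving -3.75°C.

-3.75°C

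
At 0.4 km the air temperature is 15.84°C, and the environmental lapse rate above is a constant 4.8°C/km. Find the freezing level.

3.7 km

Height above start = (15.84 − 0) / 4.8 = 3.3 km
Altitude = 400 m + 3300 m = 3700 m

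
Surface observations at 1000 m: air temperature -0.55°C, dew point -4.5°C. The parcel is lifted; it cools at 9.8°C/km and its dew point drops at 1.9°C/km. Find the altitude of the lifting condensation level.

T and T_d converge at 9.8 − 1.9 = 7.9°C per km
Height above start = (-0.55 − (-4.5)) / 7.9 = 0.5 km
LCL altitude = 1000 m + 500 m = 1500 m

1500 m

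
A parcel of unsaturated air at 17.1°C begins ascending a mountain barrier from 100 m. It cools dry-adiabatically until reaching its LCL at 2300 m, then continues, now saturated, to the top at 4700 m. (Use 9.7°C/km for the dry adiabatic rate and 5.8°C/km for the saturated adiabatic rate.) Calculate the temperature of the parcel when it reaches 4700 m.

-18.16°C

100–2300 m, dry: Δz = 2.2 km ⇒ ΔT = -21.34°C; T = -4.24°C
2300–4700 m, saturated: Δz = 2.4 km ⇒ ΔT = -13.92°C; T = -18.16°C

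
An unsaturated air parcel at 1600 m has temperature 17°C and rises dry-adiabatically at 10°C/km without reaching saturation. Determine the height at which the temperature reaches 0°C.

3300 m

Height above start = (17 − 0) / 10 = 1.7 km
Altitude = 1600 m + 1700 m = 3300 m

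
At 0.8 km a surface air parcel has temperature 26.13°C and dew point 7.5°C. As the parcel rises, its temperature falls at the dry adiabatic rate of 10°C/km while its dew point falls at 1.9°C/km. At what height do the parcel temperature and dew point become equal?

T and T_d converge at 10 − 1.9 = 8.1°C per km
Height above start = (26.13 − 7.5) / 8.1 = 2.3 km
LCL altitude = 800 m + 2300 m = 3100 m

3.1 km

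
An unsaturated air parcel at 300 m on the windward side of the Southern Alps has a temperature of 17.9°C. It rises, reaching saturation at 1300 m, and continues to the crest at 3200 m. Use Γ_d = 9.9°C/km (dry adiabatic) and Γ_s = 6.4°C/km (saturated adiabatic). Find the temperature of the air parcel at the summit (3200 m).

300–1300 m, dry: Δz = 1 km ⇒ ΔT = -9.9°C; T = 8°C
1300–3200 m, saturated: Δz = 1.9 km ⇒ ΔT = -12.16°C; T = -4.16°C

-4.16°C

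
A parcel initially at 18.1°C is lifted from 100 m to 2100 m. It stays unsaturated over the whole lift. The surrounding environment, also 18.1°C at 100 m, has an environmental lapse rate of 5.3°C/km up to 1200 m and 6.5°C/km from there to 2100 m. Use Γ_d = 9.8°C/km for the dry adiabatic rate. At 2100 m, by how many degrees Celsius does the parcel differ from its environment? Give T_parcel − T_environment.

Parcel:
  100 → 2100 m (dry, 9.8°C/km): ΔT = -9.8 × 2 = -19.6°C → T = -1.5°C
Environment:
  100 → 1200 m (environment, lower layer, 5.3°C/km): ΔT = -5.3 × 1.1 = -5.83°C → T = 12.27°C
  1200 → 2100 m (environment, upper layer, 6.5°C/km): ΔT = -6.5 × 0.9 = -5.85°C → T = 6.42°C
T_parcel − T_env = -1.5 − 6.42 = -7.92°C

-7.92°C (parcel cooler than environment)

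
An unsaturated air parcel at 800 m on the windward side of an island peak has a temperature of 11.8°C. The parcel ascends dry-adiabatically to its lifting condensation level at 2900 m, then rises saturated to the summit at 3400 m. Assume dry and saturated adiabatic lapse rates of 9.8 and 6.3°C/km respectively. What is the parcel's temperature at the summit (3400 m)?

800–2900 m, dry: Δz = 2.1 km ⇒ ΔT = -20.58°C; T = -8.78°C
2900–3400 m, saturated: Δz = 0.5 km ⇒ ΔT = -3.15°C; T = -11.93°C

-11.93°C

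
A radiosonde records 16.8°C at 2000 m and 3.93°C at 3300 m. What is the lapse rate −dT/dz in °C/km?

Γ = −ΔT/Δz = (16.8 − 3.93) / (3300 − 2000) m
  = 12.87°C / 1.3 km = 9.9°C/km

9.9°C/km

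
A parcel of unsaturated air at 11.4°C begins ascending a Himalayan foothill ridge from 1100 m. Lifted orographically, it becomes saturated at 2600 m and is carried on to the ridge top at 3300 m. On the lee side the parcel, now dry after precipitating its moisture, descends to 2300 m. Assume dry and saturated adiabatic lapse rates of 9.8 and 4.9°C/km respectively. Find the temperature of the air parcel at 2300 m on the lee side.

From 1100 m to 2600 m (dry): cools by 9.8 × 1.5 = 14.7°C, giving -3.3°C.
From 2600 m to 3300 m (saturated): cools by 4.9 × 0.7 = 3.43°C, giving -6.73°C.
From 3300 m to 2300 m (dry descent): warms by 9.8 × 1 = 9.8°C, giving 3.07°C.

3.07°C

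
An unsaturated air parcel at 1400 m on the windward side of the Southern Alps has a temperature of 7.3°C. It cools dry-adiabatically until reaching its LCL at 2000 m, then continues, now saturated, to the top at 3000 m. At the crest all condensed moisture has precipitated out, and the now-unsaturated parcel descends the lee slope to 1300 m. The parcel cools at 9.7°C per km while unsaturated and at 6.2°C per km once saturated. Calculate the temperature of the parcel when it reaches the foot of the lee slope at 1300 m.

11.77°C

1400 → 2000 m (dry, 9.7°C/km): ΔT = -9.7 × 0.6 = -5.82°C → T = 1.48°C
2000 → 3000 m (saturated, 6.2°C/km): ΔT = -6.2 × 1 = -6.2°C → T = -4.72°C
3000 → 1300 m (dry descent, 9.7°C/km): ΔT = +9.7 × 1.7 = +16.49°C → T = 11.77°C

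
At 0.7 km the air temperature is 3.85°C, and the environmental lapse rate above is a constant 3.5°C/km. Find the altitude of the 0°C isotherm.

Height above start = (3.85 − 0) / 3.5 = 1.1 km
Altitude = 700 m + 1100 m = 1800 m

1.8 km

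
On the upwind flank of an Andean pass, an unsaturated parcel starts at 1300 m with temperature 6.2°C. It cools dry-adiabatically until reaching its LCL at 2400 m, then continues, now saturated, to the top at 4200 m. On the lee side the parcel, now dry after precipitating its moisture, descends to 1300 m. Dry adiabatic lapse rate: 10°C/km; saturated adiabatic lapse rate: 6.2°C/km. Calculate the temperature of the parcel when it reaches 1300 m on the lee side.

Dry to 2400 m: -10 × 1.1 km = -11°C, so T = -4.8°C.
Saturated to 4200 m: -6.2 × 1.8 km = -11.16°C, so T = -15.96°C.
Dry descent to 1300 m: +10 × 2.9 km = +29°C, so T = 13.04°C.

13.04°C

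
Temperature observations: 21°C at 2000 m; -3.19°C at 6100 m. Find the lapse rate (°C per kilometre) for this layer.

Γ = −ΔT/Δz = (21 − (-3.19)) / (6100 − 2000) m
  = 24.19°C / 4.1 km = 5.9°C/km

5.9°C/km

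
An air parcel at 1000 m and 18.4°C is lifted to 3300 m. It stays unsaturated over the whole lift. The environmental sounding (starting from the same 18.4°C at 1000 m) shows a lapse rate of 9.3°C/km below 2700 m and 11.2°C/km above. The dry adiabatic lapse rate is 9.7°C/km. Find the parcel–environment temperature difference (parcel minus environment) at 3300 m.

Parcel:
  Dry to 3300 m: -9.7 × 2.3 km = -22.31°C, so T = -3.91°C.
Environment:
  Environment, lower layer to 2700 m: -9.3 × 1.7 km = -15.81°C, so T = 2.59°C.
  Environment, upper layer to 3300 m: -11.2 × 0.6 km = -6.72°C, so T = -4.13°C.
T_parcel − T_env = -3.91 − (-4.13) = +0.22°C

+0.22°C (parcel warmer than environment)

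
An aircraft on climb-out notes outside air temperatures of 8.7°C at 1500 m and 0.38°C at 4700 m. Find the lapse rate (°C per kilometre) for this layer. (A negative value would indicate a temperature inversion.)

Γ = −ΔT/Δz = (8.7 − 0.38) / (4700 − 1500) m
  = 8.32°C / 3.2 km = 2.6°C/km

2.6°C/km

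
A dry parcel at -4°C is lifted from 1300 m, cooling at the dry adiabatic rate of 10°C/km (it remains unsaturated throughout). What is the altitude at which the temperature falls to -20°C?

Height above start = (-4 − (-20)) / 10 = 1.6 km
Altitude = 1300 m + 1600 m = 2900 m

2900 m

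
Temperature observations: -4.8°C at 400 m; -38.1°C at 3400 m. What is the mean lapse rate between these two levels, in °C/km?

11.1°C/km

Γ = −ΔT/Δz = (-4.8 − (-38.1)) / (3400 − 400) m
  = 33.3°C / 3 km = 11.1°C/km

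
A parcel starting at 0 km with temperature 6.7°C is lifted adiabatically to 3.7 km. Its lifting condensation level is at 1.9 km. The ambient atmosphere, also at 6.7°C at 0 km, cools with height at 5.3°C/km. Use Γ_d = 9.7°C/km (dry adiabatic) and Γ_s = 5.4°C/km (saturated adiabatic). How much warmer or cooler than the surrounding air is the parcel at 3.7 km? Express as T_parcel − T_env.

Parcel:
  From 0 m to 1900 m (dry): cools by 9.7 × 1.9 = 18.43°C, giving -11.73°C.
  From 1900 m to 3700 m (saturated): cools by 5.4 × 1.8 = 9.72°C, giving -21.45°C.
Environment:
  From 0 m to 3700 m (environment): cools by 5.3 × 3.7 = 19.61°C, giving -12.91°C.
T_parcel − T_env = -21.45 − (-12.91) = -8.54°C

-8.54°C (parcel cooler than environment)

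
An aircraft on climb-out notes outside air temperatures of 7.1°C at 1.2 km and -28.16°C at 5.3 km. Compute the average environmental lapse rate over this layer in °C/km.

8.6°C/km

Γ = −ΔT/Δz = (7.1 − (-28.16)) / (5300 − 1200) m
  = 35.26°C / 4.1 km = 8.6°C/km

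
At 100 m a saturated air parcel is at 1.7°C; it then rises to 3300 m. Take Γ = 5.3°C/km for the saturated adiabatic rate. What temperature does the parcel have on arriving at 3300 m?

Saturated adiabatic to 3300 m: -5.3 × 3.2 km = -16.96°C, so T = -15.26°C.

-15.26°C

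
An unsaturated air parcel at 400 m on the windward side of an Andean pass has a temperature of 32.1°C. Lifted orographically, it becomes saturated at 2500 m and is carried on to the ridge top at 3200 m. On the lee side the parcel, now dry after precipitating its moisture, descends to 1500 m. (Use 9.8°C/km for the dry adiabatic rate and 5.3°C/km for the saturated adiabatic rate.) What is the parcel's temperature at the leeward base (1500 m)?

From 400 m to 2500 m (dry): cools by 9.8 × 2.1 = 20.58°C, giving 11.52°C.
From 2500 m to 3200 m (saturated): cools by 5.3 × 0.7 = 3.71°C, giving 7.81°C.
From 3200 m to 1500 m (dry descent): warms by 9.8 × 1.7 = 16.66°C, giving 24.47°C.

24.47°C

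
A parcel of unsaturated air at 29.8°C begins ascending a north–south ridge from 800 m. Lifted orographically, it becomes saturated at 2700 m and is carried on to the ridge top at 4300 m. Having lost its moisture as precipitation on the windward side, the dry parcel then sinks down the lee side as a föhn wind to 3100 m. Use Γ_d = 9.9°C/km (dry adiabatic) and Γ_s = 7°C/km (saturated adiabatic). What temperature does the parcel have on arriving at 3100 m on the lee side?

11.67°C

From 800 m to 2700 m (dry): cools by 9.9 × 1.9 = 18.81°C, giving 10.99°C.
From 2700 m to 4300 m (saturated): cools by 7 × 1.6 = 11.2°C, giving -0.21°C.
From 4300 m to 3100 m (dry descent): warms by 9.9 × 1.2 = 11.88°C, giving 11.67°C.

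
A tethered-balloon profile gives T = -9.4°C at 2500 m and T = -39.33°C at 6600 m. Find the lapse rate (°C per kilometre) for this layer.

Γ = −ΔT/Δz = (-9.4 − (-39.33)) / (6600 − 2500) m
  = 29.93°C / 4.1 km = 7.3°C/km

7.3°C/km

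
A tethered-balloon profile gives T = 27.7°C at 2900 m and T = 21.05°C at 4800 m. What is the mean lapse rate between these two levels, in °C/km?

3.5°C/km

Γ = −ΔT/Δz = (27.7 − 21.05) / (4800 − 2900) m
  = 6.65°C / 1.9 km = 3.5°C/km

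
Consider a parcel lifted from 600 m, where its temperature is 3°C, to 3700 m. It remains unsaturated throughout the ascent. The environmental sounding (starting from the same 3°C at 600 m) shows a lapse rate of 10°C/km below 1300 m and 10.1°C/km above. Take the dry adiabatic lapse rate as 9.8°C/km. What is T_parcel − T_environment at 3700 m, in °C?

+0.86°C (parcel warmer than environment)

Parcel:
  Dry to 3700 m: -9.8 × 3.1 km = -30.38°C, so T = -27.38°C.
Environment:
  Environment, lower layer to 1300 m: -10 × 0.7 km = -7°C, so T = -4°C.
  Environment, upper layer to 3700 m: -10.1 × 2.4 km = -24.24°C, so T = -28.24°C.
T_parcel − T_env = -27.38 − (-28.24) = +0.86°C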